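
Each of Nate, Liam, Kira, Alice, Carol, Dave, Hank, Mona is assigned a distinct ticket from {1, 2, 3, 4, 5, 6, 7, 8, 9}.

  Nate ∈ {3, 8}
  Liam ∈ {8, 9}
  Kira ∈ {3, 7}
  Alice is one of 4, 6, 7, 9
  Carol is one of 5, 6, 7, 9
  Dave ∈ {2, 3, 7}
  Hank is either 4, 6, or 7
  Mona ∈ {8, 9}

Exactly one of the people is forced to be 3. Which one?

Nate

The 8 variables together cover exactly {2, 3, 4, 5, 6, 7, 8, 9} — 8 values for 8 variables — and 2 appears only in Dave's list, so Dave = 2.
The 7 still-open variables draw from only 7 values {3, 4, 5, 6, 7, 8, 9}, so each is used; only Carol can be 5, hence Carol = 5.
Liam and Mona share exactly the 2 values {8, 9}; by pigeonhole those values go to them, so strike 8, 9 from Nate, Alice.
So 3 goes to Nate.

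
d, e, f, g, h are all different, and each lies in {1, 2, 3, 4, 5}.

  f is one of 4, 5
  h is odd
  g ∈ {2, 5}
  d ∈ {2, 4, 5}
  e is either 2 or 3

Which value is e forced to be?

Among the 5 variables, 1 fits only h (and all 5 values in {1, 2, 3, 4, 5} must be used), so h = 1.
The 4 still-open variables together cover exactly {2, 3, 4, 5} — 4 values for 4 variables — and 3 appears only in e's list, so e = 3.

3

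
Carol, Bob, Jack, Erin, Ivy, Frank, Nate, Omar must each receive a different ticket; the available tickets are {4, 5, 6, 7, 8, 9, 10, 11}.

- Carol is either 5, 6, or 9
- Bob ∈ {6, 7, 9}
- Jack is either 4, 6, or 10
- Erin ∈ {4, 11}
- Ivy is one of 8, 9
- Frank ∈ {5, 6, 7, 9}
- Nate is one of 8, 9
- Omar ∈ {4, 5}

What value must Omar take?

Among the 8 variables, 10 fits only Jack (and all 8 values in {4, 5, 6, 7, 8, 9, 10, 11} must be used), so Jack = 10.
The 7 still-open variables draw from only 7 values {4, 5, 6, 7, 8, 9, 11}, so each is used; only Erin can be 11, hence Erin = 11.
The 6 still-open variables together cover exactly {4, 5, 6, 7, 8, 9} — 6 values for 6 variables — and 4 appears only in Omar's list, so Omar = 4.

4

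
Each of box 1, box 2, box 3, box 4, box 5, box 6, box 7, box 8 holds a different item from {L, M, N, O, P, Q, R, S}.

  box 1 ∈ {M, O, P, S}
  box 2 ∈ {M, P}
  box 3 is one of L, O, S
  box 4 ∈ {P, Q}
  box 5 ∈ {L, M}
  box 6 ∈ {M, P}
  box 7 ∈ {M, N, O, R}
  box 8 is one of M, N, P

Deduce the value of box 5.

L

The 8 variables draw from only 8 values {L, M, N, O, P, Q, R, S}, so each is used; only box 4 can be Q, hence box 4 = Q.
The 7 still-open variables together cover exactly {L, M, N, O, P, R, S} — 7 values for 7 variables — and R appears only in box 7's list, so box 7 = R.
Among the 6 still-open variables, N fits only box 8 (and all 6 values in {L, M, N, O, P, S} must be used), so box 8 = N.
box 2 and box 6 share exactly the 2 values {M, P}; by pigeonhole those values go to them, so strike M, P from box 1, box 5.
So box 5 = L.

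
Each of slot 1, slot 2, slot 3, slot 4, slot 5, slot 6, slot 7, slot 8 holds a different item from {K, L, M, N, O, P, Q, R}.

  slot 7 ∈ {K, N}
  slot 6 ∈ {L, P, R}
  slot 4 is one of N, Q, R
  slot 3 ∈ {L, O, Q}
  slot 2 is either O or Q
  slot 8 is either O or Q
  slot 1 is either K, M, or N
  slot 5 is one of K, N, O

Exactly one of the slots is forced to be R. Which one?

The 8 variables draw from only 8 values {K, L, M, N, O, P, Q, R}, so each is used; only slot 1 can be M, hence slot 1 = M.
Among the 7 still-open variables, P fits only slot 6 (and all 7 values in {K, L, N, O, P, Q, R} must be used), so slot 6 = P.
The 6 still-open variables draw from only 6 values {K, L, N, O, Q, R}, so each is used; only slot 3 can be L, hence slot 3 = L.
The 5 still-open variables draw from only 5 values {K, N, O, Q, R}, so each is used; only slot 4 can be R, hence slot 4 = R.

slot 4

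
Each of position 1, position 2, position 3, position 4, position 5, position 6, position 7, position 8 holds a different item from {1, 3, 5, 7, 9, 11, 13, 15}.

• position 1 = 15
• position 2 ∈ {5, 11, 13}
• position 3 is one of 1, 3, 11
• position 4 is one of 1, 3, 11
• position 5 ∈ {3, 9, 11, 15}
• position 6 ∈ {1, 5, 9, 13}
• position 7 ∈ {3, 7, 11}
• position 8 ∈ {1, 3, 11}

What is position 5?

9

position 1's domain is down to {15}, so position 1 = 15. So position 5 can't be 15.
The 7 still-open variables draw from only 7 values {1, 3, 5, 7, 9, 11, 13}, so each is used; only position 7 can be 7, hence position 7 = 7.
position 3, position 4, position 8 share exactly the 3 values {1, 3, 11}; by pigeonhole those values go to them, so strike 1, 3, 11 from position 2, position 5, position 6.
So position 5 = 9.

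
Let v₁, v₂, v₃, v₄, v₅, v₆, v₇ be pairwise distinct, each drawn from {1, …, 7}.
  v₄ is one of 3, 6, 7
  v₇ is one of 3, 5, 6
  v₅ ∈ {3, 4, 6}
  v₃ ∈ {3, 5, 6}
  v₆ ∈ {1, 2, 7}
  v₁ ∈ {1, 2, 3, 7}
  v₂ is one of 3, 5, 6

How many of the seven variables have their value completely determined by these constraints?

The 7 variables together cover exactly {1, 2, 3, 4, 5, 6, 7} — 7 values for 7 variables — and 4 appears only in v₅'s list, so v₅ = 4.
v₂, v₃, v₇ between them cover only {3, 5, 6} — a naked triple. Remove those values from v₁, v₄.
v₄ has just one choice, so v₄ = 7. Strike 7 from v₁, v₆.
Determined: v₄=7, v₅=4. The other variables each still have more than one consistent value. That makes 2.

2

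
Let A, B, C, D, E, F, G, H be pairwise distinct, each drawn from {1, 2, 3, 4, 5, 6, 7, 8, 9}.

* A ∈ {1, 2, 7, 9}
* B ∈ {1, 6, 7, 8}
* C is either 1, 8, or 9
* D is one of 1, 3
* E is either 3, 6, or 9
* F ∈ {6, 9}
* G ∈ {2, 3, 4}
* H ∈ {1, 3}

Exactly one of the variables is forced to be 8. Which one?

The 8 variables draw from only 8 values {1, 2, 3, 4, 6, 7, 8, 9}, so each is used; only G can be 4, hence G = 4.
Among the 7 still-open variables, 2 fits only A (and all 7 values in {1, 2, 3, 6, 7, 8, 9} must be used), so A = 2.
The 6 still-open variables together cover exactly {1, 3, 6, 7, 8, 9} — 6 values for 6 variables — and 7 appears only in B's list, so B = 7.
Among the 5 still-open variables, 8 fits only C (and all 5 values in {1, 3, 6, 8, 9} must be used), so C = 8.

C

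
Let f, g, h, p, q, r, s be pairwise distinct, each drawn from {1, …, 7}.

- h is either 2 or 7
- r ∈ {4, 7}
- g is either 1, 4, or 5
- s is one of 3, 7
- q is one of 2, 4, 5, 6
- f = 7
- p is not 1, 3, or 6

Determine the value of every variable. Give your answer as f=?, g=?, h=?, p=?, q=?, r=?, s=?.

f's domain is down to {7}, so f = 7. Eliminate 7 elsewhere: h, p, r, s.
h's domain is down to {2}, so h = 2. Remove 2 from p, q.
That leaves r = 4. Strike 4 from g, p, q.
That leaves s = 3.
That leaves p = 5. Remove 5 from g, q.
q has just one choice, so q = 6.
g's domain is down to {1}, so g = 1.

f=7, g=1, h=2, p=5, q=6, r=4, s=3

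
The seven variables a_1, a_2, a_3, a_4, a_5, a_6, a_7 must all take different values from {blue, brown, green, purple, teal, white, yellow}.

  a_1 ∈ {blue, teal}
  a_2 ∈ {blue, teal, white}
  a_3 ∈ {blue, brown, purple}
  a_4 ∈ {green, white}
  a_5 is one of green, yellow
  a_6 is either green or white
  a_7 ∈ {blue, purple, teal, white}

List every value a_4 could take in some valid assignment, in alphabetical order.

green, white

The 7 variables together cover exactly {blue, brown, green, purple, teal, white, yellow} — 7 values for 7 variables — and brown appears only in a_3's list, so a_3 = brown.
The 6 still-open variables together cover exactly {blue, green, purple, teal, white, yellow} — 6 values for 6 variables — and purple appears only in a_7's list, so a_7 = purple.
Among the 5 still-open variables, yellow fits only a_5 (and all 5 values in {blue, green, teal, white, yellow} must be used), so a_5 = yellow.
The 2 variables a_4 and a_6 are confined to {green, white}, which locks those values in; drop them from a_2.
No further eliminations apply; a_4 can still be any of green, white.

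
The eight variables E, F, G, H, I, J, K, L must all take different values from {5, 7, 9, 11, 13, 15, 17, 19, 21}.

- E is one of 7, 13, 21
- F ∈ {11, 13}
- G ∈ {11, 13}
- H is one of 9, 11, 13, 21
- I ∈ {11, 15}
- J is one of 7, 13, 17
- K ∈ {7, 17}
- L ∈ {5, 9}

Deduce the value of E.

21

The 8 variables draw from only 8 values {5, 7, 9, 11, 13, 15, 17, 21}, so each is used; only L can be 5, hence L = 5.
The 7 still-open variables draw from only 7 values {7, 9, 11, 13, 15, 17, 21}, so each is used; only H can be 9, hence H = 9.
The 6 still-open variables together cover exactly {7, 11, 13, 15, 17, 21} — 6 values for 6 variables — and 15 appears only in I's list, so I = 15.
Among the 5 still-open variables, 21 fits only E (and all 5 values in {7, 11, 13, 17, 21} must be used), so E = 21.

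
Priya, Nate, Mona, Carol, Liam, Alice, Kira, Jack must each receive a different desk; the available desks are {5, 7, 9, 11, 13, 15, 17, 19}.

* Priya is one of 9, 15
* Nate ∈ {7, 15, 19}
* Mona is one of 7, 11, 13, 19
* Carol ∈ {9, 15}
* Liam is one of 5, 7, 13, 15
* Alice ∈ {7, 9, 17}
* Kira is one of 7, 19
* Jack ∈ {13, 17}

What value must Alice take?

The 8 variables draw from only 8 values {5, 7, 9, 11, 13, 15, 17, 19}, so each is used; only Liam can be 5, hence Liam = 5.
The 7 still-open variables together cover exactly {7, 9, 11, 13, 15, 17, 19} — 7 values for 7 variables — and 11 appears only in Mona's list, so Mona = 11.
Among the 6 still-open variables, 13 fits only Jack (and all 6 values in {7, 9, 13, 15, 17, 19} must be used), so Jack = 13.
Among the 5 still-open variables, 17 fits only Alice (and all 5 values in {7, 9, 15, 17, 19} must be used), so Alice = 17.

17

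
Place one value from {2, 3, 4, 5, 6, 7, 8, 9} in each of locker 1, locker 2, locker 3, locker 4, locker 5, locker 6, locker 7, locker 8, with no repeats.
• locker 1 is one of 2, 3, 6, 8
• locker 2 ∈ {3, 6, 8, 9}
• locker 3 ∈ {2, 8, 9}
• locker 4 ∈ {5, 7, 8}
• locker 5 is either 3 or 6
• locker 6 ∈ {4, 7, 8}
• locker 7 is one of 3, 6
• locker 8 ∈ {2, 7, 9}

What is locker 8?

The 8 variables together cover exactly {2, 3, 4, 5, 6, 7, 8, 9} — 8 values for 8 variables — and 4 appears only in locker 6's list, so locker 6 = 4.
The 7 still-open variables draw from only 7 values {2, 3, 5, 6, 7, 8, 9}, so each is used; only locker 4 can be 5, hence locker 4 = 5.
The 6 still-open variables draw from only 6 values {2, 3, 6, 7, 8, 9}, so each is used; only locker 8 can be 7, hence locker 8 = 7.

7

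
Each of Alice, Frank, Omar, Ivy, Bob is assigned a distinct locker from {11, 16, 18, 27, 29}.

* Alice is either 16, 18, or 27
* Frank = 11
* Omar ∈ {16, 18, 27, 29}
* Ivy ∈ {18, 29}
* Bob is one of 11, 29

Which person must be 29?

Bob

Frank has just one choice, so Frank = 11. Remove 11 from Bob.
So 29 goes to Bob.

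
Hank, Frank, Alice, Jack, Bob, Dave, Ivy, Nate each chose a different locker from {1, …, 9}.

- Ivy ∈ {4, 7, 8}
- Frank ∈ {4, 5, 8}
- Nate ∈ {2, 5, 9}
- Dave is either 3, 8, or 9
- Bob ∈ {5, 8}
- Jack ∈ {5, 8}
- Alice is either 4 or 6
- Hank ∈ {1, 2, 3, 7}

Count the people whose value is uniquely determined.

Jack and Bob share exactly the 2 values {5, 8}; by pigeonhole those values go to them, so strike 5, 8 from Frank, Dave, Ivy, Nate.
Frank's domain is down to {4}, so Frank = 4. Eliminate 4 elsewhere: Alice, Ivy.
Alice's domain is down to {6}, so Alice = 6.
That leaves Ivy = 7. So Hank can't be 7.
Determined: Frank=4, Alice=6, Ivy=7. The other people each still have more than one consistent value. That makes 3.

3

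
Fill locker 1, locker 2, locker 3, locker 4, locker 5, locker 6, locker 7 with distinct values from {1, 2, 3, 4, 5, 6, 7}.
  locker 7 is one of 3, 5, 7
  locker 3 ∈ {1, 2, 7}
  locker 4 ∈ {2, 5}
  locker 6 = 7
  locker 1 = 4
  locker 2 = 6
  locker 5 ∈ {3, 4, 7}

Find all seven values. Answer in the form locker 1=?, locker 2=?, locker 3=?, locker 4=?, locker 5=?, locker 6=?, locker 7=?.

locker 1=4, locker 2=6, locker 3=1, locker 4=2, locker 5=3, locker 6=7, locker 7=5

locker 1's domain is down to {4}, so locker 1 = 4. So locker 5 can't be 4.
That leaves locker 2 = 6.
locker 6 has just one choice, so locker 6 = 7. Eliminate 7 elsewhere: locker 3, locker 5, locker 7.
That leaves locker 5 = 3. So locker 7 can't be 3.
locker 7 has just one choice, so locker 7 = 5. Eliminate 5 elsewhere: locker 4.
locker 4 must be 2 (only option left). Remove 2 from locker 3.
locker 3's domain is down to {1}, so locker 3 = 1.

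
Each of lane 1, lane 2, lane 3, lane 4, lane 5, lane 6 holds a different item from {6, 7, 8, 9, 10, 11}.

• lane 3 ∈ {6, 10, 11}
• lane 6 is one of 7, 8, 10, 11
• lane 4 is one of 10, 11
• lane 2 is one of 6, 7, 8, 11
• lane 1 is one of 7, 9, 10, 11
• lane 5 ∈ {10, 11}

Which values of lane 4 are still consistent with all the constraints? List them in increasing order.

10, 11

The 6 variables together cover exactly {6, 7, 8, 9, 10, 11} — 6 values for 6 variables — and 9 appears only in lane 1's list, so lane 1 = 9.
lane 4 and lane 5 share exactly the 2 values {10, 11}; by pigeonhole those values go to them, so strike 10, 11 from lane 2, lane 3, lane 6.
That leaves lane 3 = 6. Remove 6 from lane 2.
No further eliminations apply; lane 4 can still be any of 10, 11.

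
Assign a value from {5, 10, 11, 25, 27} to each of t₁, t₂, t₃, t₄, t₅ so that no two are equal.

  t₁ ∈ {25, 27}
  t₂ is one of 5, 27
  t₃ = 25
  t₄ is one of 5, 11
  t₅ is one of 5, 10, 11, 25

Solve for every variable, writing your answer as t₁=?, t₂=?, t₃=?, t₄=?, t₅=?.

t₃ must be 25 (only option left). Remove 25 from t₁, t₅.
t₁'s domain is down to {27}, so t₁ = 27. So t₂ can't be 27.
t₂'s domain is down to {5}, so t₂ = 5. Remove 5 from t₄, t₅.
t₄'s domain is down to {11}, so t₄ = 11. Remove 11 from t₅.
That leaves t₅ = 10.

t₁=27, t₂=5, t₃=25, t₄=11, t₅=10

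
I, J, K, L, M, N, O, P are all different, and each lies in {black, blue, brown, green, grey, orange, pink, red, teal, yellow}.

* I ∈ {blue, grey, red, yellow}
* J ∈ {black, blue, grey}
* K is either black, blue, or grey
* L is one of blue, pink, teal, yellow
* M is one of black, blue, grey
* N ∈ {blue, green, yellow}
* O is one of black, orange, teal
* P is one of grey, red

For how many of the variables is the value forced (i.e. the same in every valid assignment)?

3

The 3 variables J, K, M are confined to {black, blue, grey}, which locks those values in; drop them from I, L, N, O, P.
P's domain is down to {red}, so P = red. Remove red from I.
I has just one choice, so I = yellow. So L, N can't be yellow.
N's domain is down to {green}, so N = green.
Determined: I=yellow, N=green, P=red. The other variables each still have more than one consistent value. That makes 3.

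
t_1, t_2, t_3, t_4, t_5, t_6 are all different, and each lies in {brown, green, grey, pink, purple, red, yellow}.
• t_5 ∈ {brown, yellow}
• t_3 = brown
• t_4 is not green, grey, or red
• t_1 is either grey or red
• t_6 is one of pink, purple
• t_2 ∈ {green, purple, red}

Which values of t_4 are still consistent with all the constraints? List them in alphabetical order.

pink, purple

t_3 must be brown (only option left). Strike brown from t_4, t_5.
t_5 has just one choice, so t_5 = yellow. Eliminate yellow elsewhere: t_4.
t_4 and t_6 between them cover only {pink, purple} — a naked pair. Remove those values from t_2.
No further eliminations apply; t_4 can still be any of pink, purple.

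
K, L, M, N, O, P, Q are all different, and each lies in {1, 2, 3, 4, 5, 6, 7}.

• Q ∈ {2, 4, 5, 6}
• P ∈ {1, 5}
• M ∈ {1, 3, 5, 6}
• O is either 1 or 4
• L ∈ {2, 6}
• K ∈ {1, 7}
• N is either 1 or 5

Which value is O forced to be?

4

Among the 7 variables, 3 fits only M (and all 7 values in {1, 2, 3, 4, 5, 6, 7} must be used), so M = 3.
The 6 still-open variables together cover exactly {1, 2, 4, 5, 6, 7} — 6 values for 6 variables — and 7 appears only in K's list, so K = 7.
N and P share exactly the 2 values {1, 5}; by pigeonhole those values go to them, so strike 1, 5 from O, Q.
So O = 4.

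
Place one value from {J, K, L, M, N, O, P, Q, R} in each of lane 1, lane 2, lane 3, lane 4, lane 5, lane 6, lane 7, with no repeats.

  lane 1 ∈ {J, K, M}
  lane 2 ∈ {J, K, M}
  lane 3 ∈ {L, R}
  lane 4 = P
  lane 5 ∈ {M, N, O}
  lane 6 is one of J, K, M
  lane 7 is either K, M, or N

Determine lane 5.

lane 4's domain is down to {P}, so lane 4 = P.
The 3 variables lane 1, lane 2, lane 6 are confined to {J, K, M}, which locks those values in; drop them from lane 5, lane 7.
lane 7's domain is down to {N}, so lane 7 = N. Remove N from lane 5.
So lane 5 = O.

O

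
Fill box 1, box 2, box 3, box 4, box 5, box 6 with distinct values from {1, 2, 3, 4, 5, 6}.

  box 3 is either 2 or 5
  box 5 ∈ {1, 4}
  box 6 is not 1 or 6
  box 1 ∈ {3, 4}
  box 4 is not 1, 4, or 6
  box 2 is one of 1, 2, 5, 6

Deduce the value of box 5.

1

Among the 6 variables, 6 fits only box 2 (and all 6 values in {1, 2, 3, 4, 5, 6} must be used), so box 2 = 6.
Among the 5 still-open variables, 1 fits only box 5 (and all 5 values in {1, 2, 3, 4, 5} must be used), so box 5 = 1.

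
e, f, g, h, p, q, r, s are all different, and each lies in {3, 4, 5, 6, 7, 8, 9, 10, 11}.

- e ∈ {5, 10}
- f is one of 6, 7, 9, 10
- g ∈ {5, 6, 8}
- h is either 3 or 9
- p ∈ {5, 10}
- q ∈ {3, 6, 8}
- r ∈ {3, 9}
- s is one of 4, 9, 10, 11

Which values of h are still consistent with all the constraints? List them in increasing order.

3, 9

The 2 variables e and p are confined to {5, 10}, which locks those values in; drop them from f, g, s.
h and r share exactly the 2 values {3, 9}; by pigeonhole those values go to them, so strike 3, 9 from f, q, s.
g and q share exactly the 2 values {6, 8}; by pigeonhole those values go to them, so strike 6, 8 from f.
That leaves f = 7.
No further eliminations apply; h can still be any of 3, 9.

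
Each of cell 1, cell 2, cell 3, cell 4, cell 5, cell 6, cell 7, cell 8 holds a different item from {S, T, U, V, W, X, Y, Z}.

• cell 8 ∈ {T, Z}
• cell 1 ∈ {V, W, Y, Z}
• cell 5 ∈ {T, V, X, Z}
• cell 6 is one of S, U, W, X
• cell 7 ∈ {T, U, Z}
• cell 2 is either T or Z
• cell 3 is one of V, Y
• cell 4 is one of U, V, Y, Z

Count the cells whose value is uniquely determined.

Among the 8 variables, S fits only cell 6 (and all 8 values in {S, T, U, V, W, X, Y, Z} must be used), so cell 6 = S.
The 7 still-open variables together cover exactly {T, U, V, W, X, Y, Z} — 7 values for 7 variables — and W appears only in cell 1's list, so cell 1 = W.
The 6 still-open variables draw from only 6 values {T, U, V, X, Y, Z}, so each is used; only cell 5 can be X, hence cell 5 = X.
cell 2 and cell 8 share exactly the 2 values {T, Z}; by pigeonhole those values go to them, so strike T, Z from cell 4, cell 7.
cell 7 must be U (only option left). Strike U from cell 4.
Determined: cell 1=W, cell 5=X, cell 6=S, cell 7=U. The other cells each still have more than one consistent value. That makes 4.

4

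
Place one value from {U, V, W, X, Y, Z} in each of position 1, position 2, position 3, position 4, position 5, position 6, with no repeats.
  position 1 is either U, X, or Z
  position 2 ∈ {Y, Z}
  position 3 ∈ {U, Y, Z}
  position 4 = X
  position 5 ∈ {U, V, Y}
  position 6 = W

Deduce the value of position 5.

V

position 4 must be X (only option left). Strike X from position 1.
That leaves position 6 = W.
The 4 still-open variables together cover exactly {U, V, Y, Z} — 4 values for 4 variables — and V appears only in position 5's list, so position 5 = V.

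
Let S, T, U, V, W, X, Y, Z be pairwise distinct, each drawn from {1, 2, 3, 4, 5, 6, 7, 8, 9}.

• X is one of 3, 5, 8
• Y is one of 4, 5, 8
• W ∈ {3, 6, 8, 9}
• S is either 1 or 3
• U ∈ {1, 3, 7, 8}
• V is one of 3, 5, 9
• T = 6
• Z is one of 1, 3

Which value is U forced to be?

7

T has just one choice, so T = 6. Eliminate 6 elsewhere: W.
Among the 7 still-open variables, 4 fits only Y (and all 7 values in {1, 3, 4, 5, 7, 8, 9} must be used), so Y = 4.
Among the 6 still-open variables, 7 fits only U (and all 6 values in {1, 3, 5, 7, 8, 9} must be used), so U = 7.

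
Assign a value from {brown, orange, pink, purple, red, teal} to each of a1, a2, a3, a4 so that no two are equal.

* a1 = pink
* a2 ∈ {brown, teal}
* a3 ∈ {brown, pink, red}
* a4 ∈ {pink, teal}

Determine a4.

teal

a1 must be pink (only option left). Strike pink from a3, a4.
So a4 = teal.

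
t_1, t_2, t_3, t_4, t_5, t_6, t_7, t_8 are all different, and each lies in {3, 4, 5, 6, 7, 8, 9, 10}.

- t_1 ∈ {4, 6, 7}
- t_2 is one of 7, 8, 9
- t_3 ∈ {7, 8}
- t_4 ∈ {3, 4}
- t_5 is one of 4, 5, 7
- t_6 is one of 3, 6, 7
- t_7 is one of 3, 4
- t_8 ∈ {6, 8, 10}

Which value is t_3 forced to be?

Among the 8 variables, 5 fits only t_5 (and all 8 values in {3, 4, 5, 6, 7, 8, 9, 10} must be used), so t_5 = 5.
The 7 still-open variables draw from only 7 values {3, 4, 6, 7, 8, 9, 10}, so each is used; only t_2 can be 9, hence t_2 = 9.
The 6 still-open variables together cover exactly {3, 4, 6, 7, 8, 10} — 6 values for 6 variables — and 10 appears only in t_8's list, so t_8 = 10.
Among the 5 still-open variables, 8 fits only t_3 (and all 5 values in {3, 4, 6, 7, 8} must be used), so t_3 = 8.

8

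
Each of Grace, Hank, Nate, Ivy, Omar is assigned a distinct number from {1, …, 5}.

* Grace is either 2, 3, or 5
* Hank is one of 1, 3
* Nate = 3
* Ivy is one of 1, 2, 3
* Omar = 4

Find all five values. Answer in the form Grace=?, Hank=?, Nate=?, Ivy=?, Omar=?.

Grace=5, Hank=1, Nate=3, Ivy=2, Omar=4

Nate has just one choice, so Nate = 3. Eliminate 3 elsewhere: Grace, Hank, Ivy.
That leaves Omar = 4.
Hank has just one choice, so Hank = 1. So Ivy can't be 1.
Ivy's domain is down to {2}, so Ivy = 2. Remove 2 from Grace.
Grace's domain is down to {5}, so Grace = 5.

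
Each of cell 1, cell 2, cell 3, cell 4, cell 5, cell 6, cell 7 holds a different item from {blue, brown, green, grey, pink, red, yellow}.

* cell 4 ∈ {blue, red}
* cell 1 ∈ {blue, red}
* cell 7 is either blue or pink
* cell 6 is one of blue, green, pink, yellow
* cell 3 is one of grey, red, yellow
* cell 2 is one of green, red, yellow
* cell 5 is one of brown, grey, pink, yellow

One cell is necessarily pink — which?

cell 7

Among the 7 variables, brown fits only cell 5 (and all 7 values in {blue, brown, green, grey, pink, red, yellow} must be used), so cell 5 = brown.
The 6 still-open variables draw from only 6 values {blue, green, grey, pink, red, yellow}, so each is used; only cell 3 can be grey, hence cell 3 = grey.
cell 1 and cell 4 between them cover only {blue, red} — a naked pair. Remove those values from cell 2, cell 6, cell 7.
So pink goes to cell 7.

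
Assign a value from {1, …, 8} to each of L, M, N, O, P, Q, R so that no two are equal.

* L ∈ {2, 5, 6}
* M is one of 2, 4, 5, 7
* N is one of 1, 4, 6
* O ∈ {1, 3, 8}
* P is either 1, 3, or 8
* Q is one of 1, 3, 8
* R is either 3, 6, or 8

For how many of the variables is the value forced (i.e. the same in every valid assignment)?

O, P, Q between them cover only {1, 3, 8} — a naked triple. Remove those values from N, R.
That leaves R = 6. Strike 6 from L, N.
That leaves N = 4. Strike 4 from M.
Determined: N=4, R=6. The other variables each still have more than one consistent value. That makes 2.

2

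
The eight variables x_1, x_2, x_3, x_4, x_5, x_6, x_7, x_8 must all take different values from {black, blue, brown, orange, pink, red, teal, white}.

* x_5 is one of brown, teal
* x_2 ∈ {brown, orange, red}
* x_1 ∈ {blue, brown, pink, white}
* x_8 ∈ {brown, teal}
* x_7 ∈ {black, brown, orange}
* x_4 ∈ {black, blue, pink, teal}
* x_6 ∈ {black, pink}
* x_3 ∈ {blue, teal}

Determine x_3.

Among the 8 variables, red fits only x_2 (and all 8 values in {black, blue, brown, orange, pink, red, teal, white} must be used), so x_2 = red.
The 7 still-open variables together cover exactly {black, blue, brown, orange, pink, teal, white} — 7 values for 7 variables — and orange appears only in x_7's list, so x_7 = orange.
The 6 still-open variables draw from only 6 values {black, blue, brown, pink, teal, white}, so each is used; only x_1 can be white, hence x_1 = white.
x_5 and x_8 between them cover only {brown, teal} — a naked pair. Remove those values from x_3, x_4.
So x_3 = blue.

blue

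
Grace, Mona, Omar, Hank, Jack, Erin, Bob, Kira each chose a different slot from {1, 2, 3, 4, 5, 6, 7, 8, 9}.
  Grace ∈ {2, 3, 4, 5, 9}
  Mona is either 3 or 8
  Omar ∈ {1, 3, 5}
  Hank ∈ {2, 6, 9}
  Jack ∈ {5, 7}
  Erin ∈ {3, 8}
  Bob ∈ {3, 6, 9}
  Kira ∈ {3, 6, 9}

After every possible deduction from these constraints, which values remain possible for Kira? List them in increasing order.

Mona and Erin share exactly the 2 values {3, 8}; by pigeonhole those values go to them, so strike 3, 8 from Grace, Omar, Bob, Kira.
Bob and Kira share exactly the 2 values {6, 9}; by pigeonhole those values go to them, so strike 6, 9 from Grace, Hank.
Hank has just one choice, so Hank = 2. Strike 2 from Grace.
No further eliminations apply; Kira can still be any of 6, 9.

6, 9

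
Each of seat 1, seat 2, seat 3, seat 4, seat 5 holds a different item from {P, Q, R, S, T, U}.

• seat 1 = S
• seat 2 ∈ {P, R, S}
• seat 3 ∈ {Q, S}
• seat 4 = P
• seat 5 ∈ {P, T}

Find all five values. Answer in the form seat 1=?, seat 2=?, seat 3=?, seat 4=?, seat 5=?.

seat 1 has just one choice, so seat 1 = S. So seat 2, seat 3 can't be S.
seat 3 has just one choice, so seat 3 = Q.
seat 4 has just one choice, so seat 4 = P. Eliminate P elsewhere: seat 2, seat 5.
That leaves seat 5 = T.
seat 2 has just one choice, so seat 2 = R.

seat 1=S, seat 2=R, seat 3=Q, seat 4=P, seat 5=T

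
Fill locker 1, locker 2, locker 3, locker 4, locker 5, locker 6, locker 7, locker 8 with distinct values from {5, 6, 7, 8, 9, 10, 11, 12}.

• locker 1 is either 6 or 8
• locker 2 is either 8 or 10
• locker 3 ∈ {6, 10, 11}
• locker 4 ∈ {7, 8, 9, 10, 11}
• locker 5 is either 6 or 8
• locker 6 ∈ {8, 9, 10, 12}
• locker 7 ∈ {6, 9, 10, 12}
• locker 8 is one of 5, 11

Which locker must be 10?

locker 2

Among the 8 variables, 5 fits only locker 8 (and all 8 values in {5, 6, 7, 8, 9, 10, 11, 12} must be used), so locker 8 = 5.
Among the 7 still-open variables, 7 fits only locker 4 (and all 7 values in {6, 7, 8, 9, 10, 11, 12} must be used), so locker 4 = 7.
The 6 still-open variables draw from only 6 values {6, 8, 9, 10, 11, 12}, so each is used; only locker 3 can be 11, hence locker 3 = 11.
The 2 variables locker 1 and locker 5 are confined to {6, 8}, which locks those values in; drop them from locker 2, locker 6, locker 7.
So 10 goes to locker 2.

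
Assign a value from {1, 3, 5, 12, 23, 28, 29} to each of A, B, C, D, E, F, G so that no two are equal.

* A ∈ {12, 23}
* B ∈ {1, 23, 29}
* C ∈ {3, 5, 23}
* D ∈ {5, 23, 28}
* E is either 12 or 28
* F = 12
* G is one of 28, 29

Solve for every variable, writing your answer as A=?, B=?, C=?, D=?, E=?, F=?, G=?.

F's domain is down to {12}, so F = 12. Eliminate 12 elsewhere: A, E.
A has just one choice, so A = 23. Strike 23 from B, C, D.
E has just one choice, so E = 28. Strike 28 from D, G.
That leaves G = 29. So B can't be 29.
B's domain is down to {1}, so B = 1.
That leaves D = 5. Remove 5 from C.
C has just one choice, so C = 3.

A=23, B=1, C=3, D=5, E=28, F=12, G=29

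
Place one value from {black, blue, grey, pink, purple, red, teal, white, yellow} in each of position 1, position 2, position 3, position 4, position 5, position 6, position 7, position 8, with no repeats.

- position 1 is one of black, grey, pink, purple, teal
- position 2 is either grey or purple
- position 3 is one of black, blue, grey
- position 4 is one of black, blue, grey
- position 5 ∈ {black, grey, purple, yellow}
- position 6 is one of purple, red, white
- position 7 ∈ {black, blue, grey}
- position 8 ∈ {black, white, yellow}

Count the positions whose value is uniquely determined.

4

position 3, position 4, position 7 between them cover only {black, blue, grey} — a naked triple. Remove those values from position 1, position 2, position 5, position 8.
position 2 must be purple (only option left). Remove purple from position 1, position 5, position 6.
position 5 has just one choice, so position 5 = yellow. Eliminate yellow elsewhere: position 8.
position 8's domain is down to {white}, so position 8 = white. Remove white from position 6.
position 6's domain is down to {red}, so position 6 = red.
Determined: position 2=purple, position 5=yellow, position 6=red, position 8=white. The other positions each still have more than one consistent value. That makes 4.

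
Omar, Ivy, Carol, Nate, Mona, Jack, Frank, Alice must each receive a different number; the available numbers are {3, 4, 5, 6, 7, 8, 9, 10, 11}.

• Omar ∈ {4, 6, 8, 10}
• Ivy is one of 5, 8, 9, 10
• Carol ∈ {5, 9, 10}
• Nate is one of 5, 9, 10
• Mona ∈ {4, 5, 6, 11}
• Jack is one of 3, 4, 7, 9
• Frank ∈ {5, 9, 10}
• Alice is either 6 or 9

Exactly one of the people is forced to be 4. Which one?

Carol, Nate, Frank share exactly the 3 values {5, 9, 10}; by pigeonhole those values go to them, so strike 5, 9, 10 from Omar, Ivy, Mona, Jack, Alice.
Ivy's domain is down to {8}, so Ivy = 8. Remove 8 from Omar.
Alice must be 6 (only option left). Eliminate 6 elsewhere: Omar, Mona.
So 4 goes to Omar.

Omar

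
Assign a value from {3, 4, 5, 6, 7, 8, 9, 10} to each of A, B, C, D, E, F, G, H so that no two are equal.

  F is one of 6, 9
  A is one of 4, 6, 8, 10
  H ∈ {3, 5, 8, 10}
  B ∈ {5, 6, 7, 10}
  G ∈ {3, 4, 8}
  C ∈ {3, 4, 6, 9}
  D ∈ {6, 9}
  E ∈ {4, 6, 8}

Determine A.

The 8 variables together cover exactly {3, 4, 5, 6, 7, 8, 9, 10} — 8 values for 8 variables — and 7 appears only in B's list, so B = 7.
The 7 still-open variables draw from only 7 values {3, 4, 5, 6, 8, 9, 10}, so each is used; only H can be 5, hence H = 5.
The 6 still-open variables together cover exactly {3, 4, 6, 8, 9, 10} — 6 values for 6 variables — and 10 appears only in A's list, so A = 10.

10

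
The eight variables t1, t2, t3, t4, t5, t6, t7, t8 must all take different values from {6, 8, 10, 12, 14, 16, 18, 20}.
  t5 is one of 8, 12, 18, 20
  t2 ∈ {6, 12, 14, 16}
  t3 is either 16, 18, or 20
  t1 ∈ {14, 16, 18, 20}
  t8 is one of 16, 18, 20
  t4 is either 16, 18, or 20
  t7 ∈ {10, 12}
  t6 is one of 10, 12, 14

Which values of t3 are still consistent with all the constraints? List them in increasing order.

16, 18, 20

Among the 8 variables, 6 fits only t2 (and all 8 values in {6, 8, 10, 12, 14, 16, 18, 20} must be used), so t2 = 6.
Among the 7 still-open variables, 8 fits only t5 (and all 7 values in {8, 10, 12, 14, 16, 18, 20} must be used), so t5 = 8.
t3, t4, t8 share exactly the 3 values {16, 18, 20}; by pigeonhole those values go to them, so strike 16, 18, 20 from t1.
t1 must be 14 (only option left). So t6 can't be 14.
No further eliminations apply; t3 can still be any of 16, 18, 20.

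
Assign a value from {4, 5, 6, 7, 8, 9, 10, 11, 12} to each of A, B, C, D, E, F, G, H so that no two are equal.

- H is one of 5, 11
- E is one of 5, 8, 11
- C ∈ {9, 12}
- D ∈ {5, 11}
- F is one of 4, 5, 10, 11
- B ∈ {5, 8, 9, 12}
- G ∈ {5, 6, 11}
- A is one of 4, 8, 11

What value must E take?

Among the 8 variables, 6 fits only G (and all 8 values in {4, 5, 6, 8, 9, 10, 11, 12} must be used), so G = 6.
The 7 still-open variables together cover exactly {4, 5, 8, 9, 10, 11, 12} — 7 values for 7 variables — and 10 appears only in F's list, so F = 10.
Among the 6 still-open variables, 4 fits only A (and all 6 values in {4, 5, 8, 9, 11, 12} must be used), so A = 4.
The 2 variables D and H are confined to {5, 11}, which locks those values in; drop them from B, E.
So E = 8.

8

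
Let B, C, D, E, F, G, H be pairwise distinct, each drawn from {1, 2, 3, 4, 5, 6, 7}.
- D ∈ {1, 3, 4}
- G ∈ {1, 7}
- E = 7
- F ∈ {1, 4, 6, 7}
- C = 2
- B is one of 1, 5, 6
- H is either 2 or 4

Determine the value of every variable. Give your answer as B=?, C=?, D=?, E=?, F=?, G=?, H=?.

B=5, C=2, D=3, E=7, F=6, G=1, H=4

C must be 2 (only option left). Strike 2 from H.
E has just one choice, so E = 7. Strike 7 from F, G.
That leaves G = 1. So B, D, F can't be 1.
That leaves H = 4. So D, F can't be 4.
D's domain is down to {3}, so D = 3.
That leaves F = 6. Remove 6 from B.
B has just one choice, so B = 5.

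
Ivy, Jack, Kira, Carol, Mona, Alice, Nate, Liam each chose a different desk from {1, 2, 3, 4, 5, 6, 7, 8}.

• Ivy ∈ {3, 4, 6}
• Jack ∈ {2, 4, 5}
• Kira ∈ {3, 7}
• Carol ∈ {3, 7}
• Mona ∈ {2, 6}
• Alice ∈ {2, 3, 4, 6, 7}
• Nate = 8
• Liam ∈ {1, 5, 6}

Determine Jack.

5

Nate has just one choice, so Nate = 8.
The 7 still-open variables draw from only 7 values {1, 2, 3, 4, 5, 6, 7}, so each is used; only Liam can be 1, hence Liam = 1.
The 6 still-open variables draw from only 6 values {2, 3, 4, 5, 6, 7}, so each is used; only Jack can be 5, hence Jack = 5.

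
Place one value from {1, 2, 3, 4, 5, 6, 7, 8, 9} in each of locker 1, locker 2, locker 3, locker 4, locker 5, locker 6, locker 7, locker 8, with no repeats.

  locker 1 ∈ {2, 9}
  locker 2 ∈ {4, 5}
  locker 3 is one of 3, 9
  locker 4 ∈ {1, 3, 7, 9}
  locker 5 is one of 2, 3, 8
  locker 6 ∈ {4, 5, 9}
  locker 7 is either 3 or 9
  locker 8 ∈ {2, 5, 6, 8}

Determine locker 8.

locker 3 and locker 7 between them cover only {3, 9} — a naked pair. Remove those values from locker 1, locker 4, locker 5, locker 6.
locker 1's domain is down to {2}, so locker 1 = 2. So locker 5, locker 8 can't be 2.
locker 5 has just one choice, so locker 5 = 8. So locker 8 can't be 8.
locker 2 and locker 6 share exactly the 2 values {4, 5}; by pigeonhole those values go to them, so strike 4, 5 from locker 8.
So locker 8 = 6.

6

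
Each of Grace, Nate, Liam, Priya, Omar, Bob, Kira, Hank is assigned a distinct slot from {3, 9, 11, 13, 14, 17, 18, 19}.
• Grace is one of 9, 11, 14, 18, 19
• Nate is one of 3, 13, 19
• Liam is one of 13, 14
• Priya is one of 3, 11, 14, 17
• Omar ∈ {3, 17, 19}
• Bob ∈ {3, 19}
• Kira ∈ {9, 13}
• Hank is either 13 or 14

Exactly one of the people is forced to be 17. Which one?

Omar

The 8 variables draw from only 8 values {3, 9, 11, 13, 14, 17, 18, 19}, so each is used; only Grace can be 18, hence Grace = 18.
The 7 still-open variables draw from only 7 values {3, 9, 11, 13, 14, 17, 19}, so each is used; only Kira can be 9, hence Kira = 9.
The 6 still-open variables draw from only 6 values {3, 11, 13, 14, 17, 19}, so each is used; only Priya can be 11, hence Priya = 11.
The 5 still-open variables draw from only 5 values {3, 13, 14, 17, 19}, so each is used; only Omar can be 17, hence Omar = 17.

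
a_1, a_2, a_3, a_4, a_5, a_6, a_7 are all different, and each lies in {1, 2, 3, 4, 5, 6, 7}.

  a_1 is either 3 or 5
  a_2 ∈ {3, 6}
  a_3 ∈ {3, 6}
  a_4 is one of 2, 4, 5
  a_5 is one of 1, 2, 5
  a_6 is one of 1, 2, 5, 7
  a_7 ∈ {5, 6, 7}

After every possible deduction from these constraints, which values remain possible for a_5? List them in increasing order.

1, 2

The 7 variables together cover exactly {1, 2, 3, 4, 5, 6, 7} — 7 values for 7 variables — and 4 appears only in a_4's list, so a_4 = 4.
a_2 and a_3 share exactly the 2 values {3, 6}; by pigeonhole those values go to them, so strike 3, 6 from a_1, a_7.
That leaves a_1 = 5. So a_5, a_6, a_7 can't be 5.
That leaves a_7 = 7. Remove 7 from a_6.
No further eliminations apply; a_5 can still be any of 1, 2.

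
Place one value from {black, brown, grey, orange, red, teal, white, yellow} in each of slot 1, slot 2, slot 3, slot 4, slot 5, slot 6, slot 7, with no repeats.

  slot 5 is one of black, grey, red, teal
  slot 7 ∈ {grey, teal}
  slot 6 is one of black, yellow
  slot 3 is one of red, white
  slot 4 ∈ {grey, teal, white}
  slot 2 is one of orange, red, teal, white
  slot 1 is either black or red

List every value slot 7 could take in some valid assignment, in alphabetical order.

grey, teal

The 7 variables together cover exactly {black, grey, orange, red, teal, white, yellow} — 7 values for 7 variables — and orange appears only in slot 2's list, so slot 2 = orange.
The 6 still-open variables together cover exactly {black, grey, red, teal, white, yellow} — 6 values for 6 variables — and yellow appears only in slot 6's list, so slot 6 = yellow.
No further eliminations apply; slot 7 can still be any of grey, teal.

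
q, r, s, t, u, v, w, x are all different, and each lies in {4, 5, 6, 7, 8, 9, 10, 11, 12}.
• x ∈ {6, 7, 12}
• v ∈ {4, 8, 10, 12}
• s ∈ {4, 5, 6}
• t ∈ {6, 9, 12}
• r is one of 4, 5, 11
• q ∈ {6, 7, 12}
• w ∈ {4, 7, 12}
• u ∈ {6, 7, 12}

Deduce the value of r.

11

q, u, x share exactly the 3 values {6, 7, 12}; by pigeonhole those values go to them, so strike 6, 7, 12 from s, t, v, w.
t's domain is down to {9}, so t = 9.
w must be 4 (only option left). Strike 4 from r, s, v.
s must be 5 (only option left). Remove 5 from r.
So r = 11.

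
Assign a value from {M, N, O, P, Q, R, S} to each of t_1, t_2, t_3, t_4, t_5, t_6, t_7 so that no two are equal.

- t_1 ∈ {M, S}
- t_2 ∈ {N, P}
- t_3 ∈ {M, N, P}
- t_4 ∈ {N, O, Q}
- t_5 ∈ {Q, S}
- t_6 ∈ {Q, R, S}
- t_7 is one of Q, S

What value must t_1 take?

M

Among the 7 variables, O fits only t_4 (and all 7 values in {M, N, O, P, Q, R, S} must be used), so t_4 = O.
Among the 6 still-open variables, R fits only t_6 (and all 6 values in {M, N, P, Q, R, S} must be used), so t_6 = R.
t_5 and t_7 share exactly the 2 values {Q, S}; by pigeonhole those values go to them, so strike Q, S from t_1.
So t_1 = M.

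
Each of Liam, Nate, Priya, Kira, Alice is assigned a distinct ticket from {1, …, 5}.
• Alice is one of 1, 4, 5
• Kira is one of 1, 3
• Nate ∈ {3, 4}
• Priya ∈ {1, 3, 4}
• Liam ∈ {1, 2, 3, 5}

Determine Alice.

5

The 5 variables draw from only 5 values {1, 2, 3, 4, 5}, so each is used; only Liam can be 2, hence Liam = 2.
The 4 still-open variables together cover exactly {1, 3, 4, 5} — 4 values for 4 variables — and 5 appears only in Alice's list, so Alice = 5.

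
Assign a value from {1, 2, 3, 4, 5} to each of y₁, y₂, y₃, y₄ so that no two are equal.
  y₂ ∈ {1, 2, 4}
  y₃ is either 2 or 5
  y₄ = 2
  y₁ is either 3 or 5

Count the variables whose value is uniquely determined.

3

y₄'s domain is down to {2}, so y₄ = 2. Eliminate 2 elsewhere: y₂, y₃.
That leaves y₃ = 5. Eliminate 5 elsewhere: y₁.
y₁'s domain is down to {3}, so y₁ = 3.
Determined: y₁=3, y₃=5, y₄=2. The other variables each still have more than one consistent value. That makes 3.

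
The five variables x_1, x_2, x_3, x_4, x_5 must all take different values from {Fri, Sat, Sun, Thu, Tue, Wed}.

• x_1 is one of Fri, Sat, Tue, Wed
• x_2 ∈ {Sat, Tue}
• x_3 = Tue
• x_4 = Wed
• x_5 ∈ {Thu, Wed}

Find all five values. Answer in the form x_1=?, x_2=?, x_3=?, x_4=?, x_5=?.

x_1=Fri, x_2=Sat, x_3=Tue, x_4=Wed, x_5=Thu

x_3's domain is down to {Tue}, so x_3 = Tue. Eliminate Tue elsewhere: x_1, x_2.
That leaves x_4 = Wed. So x_1, x_5 can't be Wed.
That leaves x_5 = Thu.
x_2 must be Sat (only option left). Strike Sat from x_1.
x_1 must be Fri (only option left).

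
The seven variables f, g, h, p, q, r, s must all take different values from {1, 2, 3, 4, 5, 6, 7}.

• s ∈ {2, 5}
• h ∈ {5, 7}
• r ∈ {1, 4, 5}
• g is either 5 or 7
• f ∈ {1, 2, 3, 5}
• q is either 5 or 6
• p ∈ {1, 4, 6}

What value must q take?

6

The 7 variables draw from only 7 values {1, 2, 3, 4, 5, 6, 7}, so each is used; only f can be 3, hence f = 3.
Among the 6 still-open variables, 2 fits only s (and all 6 values in {1, 2, 4, 5, 6, 7} must be used), so s = 2.
g and h share exactly the 2 values {5, 7}; by pigeonhole those values go to them, so strike 5, 7 from q, r.
So q = 6.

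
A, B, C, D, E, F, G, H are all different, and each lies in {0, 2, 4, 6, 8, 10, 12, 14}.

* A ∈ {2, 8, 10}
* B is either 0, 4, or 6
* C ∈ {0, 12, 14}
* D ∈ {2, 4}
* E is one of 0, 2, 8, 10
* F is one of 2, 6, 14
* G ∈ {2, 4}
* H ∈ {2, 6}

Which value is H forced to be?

6

The 8 variables draw from only 8 values {0, 2, 4, 6, 8, 10, 12, 14}, so each is used; only C can be 12, hence C = 12.
The 7 still-open variables together cover exactly {0, 2, 4, 6, 8, 10, 14} — 7 values for 7 variables — and 14 appears only in F's list, so F = 14.
D and G between them cover only {2, 4} — a naked pair. Remove those values from A, B, E, H.
So H = 6.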